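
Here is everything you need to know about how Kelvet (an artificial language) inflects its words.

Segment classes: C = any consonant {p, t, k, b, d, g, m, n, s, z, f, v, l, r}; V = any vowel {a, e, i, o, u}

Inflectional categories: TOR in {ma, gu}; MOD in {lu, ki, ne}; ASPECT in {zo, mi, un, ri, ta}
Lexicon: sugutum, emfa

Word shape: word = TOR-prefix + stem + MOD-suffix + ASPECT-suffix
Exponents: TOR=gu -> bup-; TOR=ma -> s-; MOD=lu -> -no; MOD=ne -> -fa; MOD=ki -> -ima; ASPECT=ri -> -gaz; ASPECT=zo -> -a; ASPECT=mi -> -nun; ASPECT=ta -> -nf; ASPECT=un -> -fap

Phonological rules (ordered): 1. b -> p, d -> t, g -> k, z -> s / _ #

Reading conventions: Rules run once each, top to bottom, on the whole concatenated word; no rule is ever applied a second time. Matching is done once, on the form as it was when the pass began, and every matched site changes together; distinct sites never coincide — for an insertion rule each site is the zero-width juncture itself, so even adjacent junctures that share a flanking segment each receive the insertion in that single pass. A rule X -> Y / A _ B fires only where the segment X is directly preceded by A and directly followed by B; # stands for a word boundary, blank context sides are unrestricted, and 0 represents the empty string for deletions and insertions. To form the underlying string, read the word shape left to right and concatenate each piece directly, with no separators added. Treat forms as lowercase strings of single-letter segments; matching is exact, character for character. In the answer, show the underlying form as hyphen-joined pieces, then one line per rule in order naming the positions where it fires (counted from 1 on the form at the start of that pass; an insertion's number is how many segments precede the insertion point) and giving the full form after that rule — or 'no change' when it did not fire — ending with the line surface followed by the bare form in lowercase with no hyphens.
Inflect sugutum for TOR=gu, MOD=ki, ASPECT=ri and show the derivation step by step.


underlying: bup-sugutum-ima-gaz
1. b -> p, d -> t, g -> k, z -> s / _ #: fires at position(s) 16: bupsugutumimagas
surface: bupsugutumimagas


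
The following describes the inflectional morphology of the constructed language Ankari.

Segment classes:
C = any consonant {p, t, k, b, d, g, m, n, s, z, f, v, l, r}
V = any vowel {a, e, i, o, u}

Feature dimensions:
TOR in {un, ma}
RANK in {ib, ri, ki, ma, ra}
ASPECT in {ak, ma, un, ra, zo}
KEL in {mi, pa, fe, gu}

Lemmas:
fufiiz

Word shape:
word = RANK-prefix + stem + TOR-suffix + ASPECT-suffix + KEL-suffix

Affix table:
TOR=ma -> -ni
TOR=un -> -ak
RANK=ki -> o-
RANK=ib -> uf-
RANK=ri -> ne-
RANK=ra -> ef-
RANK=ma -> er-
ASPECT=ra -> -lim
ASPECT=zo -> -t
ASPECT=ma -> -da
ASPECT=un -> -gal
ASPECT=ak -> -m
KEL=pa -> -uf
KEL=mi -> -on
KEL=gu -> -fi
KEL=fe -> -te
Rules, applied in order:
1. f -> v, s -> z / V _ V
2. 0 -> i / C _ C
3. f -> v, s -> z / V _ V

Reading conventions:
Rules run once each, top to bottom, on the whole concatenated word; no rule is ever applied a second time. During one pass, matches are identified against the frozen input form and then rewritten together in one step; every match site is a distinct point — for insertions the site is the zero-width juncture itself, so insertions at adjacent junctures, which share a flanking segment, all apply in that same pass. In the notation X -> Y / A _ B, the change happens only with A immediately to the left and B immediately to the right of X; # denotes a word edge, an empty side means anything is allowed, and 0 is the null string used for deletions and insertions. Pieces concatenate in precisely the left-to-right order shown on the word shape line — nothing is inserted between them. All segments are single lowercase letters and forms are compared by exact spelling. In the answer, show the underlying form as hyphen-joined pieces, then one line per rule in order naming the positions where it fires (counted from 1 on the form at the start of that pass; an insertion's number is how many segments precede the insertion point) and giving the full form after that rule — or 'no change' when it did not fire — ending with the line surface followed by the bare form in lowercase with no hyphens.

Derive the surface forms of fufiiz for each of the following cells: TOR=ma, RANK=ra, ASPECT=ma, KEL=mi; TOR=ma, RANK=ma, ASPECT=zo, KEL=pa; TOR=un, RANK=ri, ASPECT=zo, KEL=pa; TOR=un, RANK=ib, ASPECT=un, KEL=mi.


cell TOR=ma, RANK=ra, ASPECT=ma, KEL=mi:
underlying: ef-fufiiz-ni-da-on
1. f -> v, s -> z / V _ V: fires at position(s) 5: effuviiznidaon
2. 0 -> i / C _ C: inserts after position(s) 2, 8: efifuviizinidaon
3. f -> v, s -> z / V _ V: fires at position(s) 2, 4: evivuviizinidaon
surface: evivuviizinidaon

cell TOR=ma, RANK=ma, ASPECT=zo, KEL=pa:
underlying: er-fufiiz-ni-t-uf
1. f -> v, s -> z / V _ V: fires at position(s) 5: erfuviiznituf
2. 0 -> i / C _ C: inserts after position(s) 2, 8: erifuviizinituf
3. f -> v, s -> z / V _ V: fires at position(s) 4: erivuviizinituf
surface: erivuviizinituf

cell TOR=un, RANK=ri, ASPECT=zo, KEL=pa:
underlying: ne-fufiiz-ak-t-uf
1. f -> v, s -> z / V _ V: fires at position(s) 3, 5: nevuviizaktuf
2. 0 -> i / C _ C: inserts after position(s) 10: nevuviizakituf
3. f -> v, s -> z / V _ V: no change
surface: nevuviizakituf

cell TOR=un, RANK=ib, ASPECT=un, KEL=mi:
underlying: uf-fufiiz-ak-gal-on
1. f -> v, s -> z / V _ V: fires at position(s) 5: uffuviizakgalon
2. 0 -> i / C _ C: inserts after position(s) 2, 10: ufifuviizakigalon
3. f -> v, s -> z / V _ V: fires at position(s) 2, 4: uvivuviizakigalon
surface: uvivuviizakigalon


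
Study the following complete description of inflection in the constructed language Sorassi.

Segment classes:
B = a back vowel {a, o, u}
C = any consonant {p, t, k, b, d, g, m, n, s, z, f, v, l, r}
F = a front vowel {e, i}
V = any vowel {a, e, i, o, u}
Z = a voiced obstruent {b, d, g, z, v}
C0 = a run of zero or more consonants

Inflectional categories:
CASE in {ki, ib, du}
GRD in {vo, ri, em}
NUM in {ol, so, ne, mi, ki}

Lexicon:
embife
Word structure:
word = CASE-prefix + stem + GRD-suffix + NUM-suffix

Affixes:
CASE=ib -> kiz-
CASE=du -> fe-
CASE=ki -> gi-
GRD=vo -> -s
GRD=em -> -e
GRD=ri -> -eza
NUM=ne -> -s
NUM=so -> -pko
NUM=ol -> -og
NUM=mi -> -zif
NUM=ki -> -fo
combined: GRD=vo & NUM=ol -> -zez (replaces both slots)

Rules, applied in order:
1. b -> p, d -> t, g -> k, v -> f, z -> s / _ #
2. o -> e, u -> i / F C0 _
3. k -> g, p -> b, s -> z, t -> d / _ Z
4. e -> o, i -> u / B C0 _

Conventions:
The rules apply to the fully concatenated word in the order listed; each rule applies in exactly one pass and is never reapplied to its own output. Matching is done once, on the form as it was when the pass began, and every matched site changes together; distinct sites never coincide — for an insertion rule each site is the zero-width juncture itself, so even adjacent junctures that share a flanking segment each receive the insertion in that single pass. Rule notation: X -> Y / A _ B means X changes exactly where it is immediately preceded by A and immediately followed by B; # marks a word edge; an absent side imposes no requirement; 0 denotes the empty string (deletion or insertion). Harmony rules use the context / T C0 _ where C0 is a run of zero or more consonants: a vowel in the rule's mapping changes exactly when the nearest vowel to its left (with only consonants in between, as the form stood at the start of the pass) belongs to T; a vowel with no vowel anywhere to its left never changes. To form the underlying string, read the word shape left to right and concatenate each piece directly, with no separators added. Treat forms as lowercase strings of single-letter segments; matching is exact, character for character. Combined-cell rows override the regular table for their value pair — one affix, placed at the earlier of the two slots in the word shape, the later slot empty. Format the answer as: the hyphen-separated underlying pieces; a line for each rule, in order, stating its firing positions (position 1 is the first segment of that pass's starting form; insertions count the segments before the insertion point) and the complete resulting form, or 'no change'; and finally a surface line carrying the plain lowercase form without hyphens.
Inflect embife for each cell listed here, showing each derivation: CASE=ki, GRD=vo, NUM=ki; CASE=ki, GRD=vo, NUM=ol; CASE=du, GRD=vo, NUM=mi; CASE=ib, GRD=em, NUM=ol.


cell CASE=ki, GRD=vo, NUM=ki:
underlying: gi-embife-s-fo
1. b -> p, d -> t, g -> k, v -> f, z -> s / _ #: no change
2. o -> e, u -> i / F C0 _: fires at position(s) 11: giembifesfe
3. k -> g, p -> b, s -> z, t -> d / _ Z: no change
4. e -> o, i -> u / B C0 _: no change
surface: giembifesfe

cell CASE=ki, GRD=vo, NUM=ol:
underlying: gi-embife-zez
1. b -> p, d -> t, g -> k, v -> f, z -> s / _ #: fires at position(s) 11: giembifezes
2. o -> e, u -> i / F C0 _: no change
3. k -> g, p -> b, s -> z, t -> d / _ Z: no change
4. e -> o, i -> u / B C0 _: no change
surface: giembifezes

cell CASE=du, GRD=vo, NUM=mi:
underlying: fe-embife-s-zif
1. b -> p, d -> t, g -> k, v -> f, z -> s / _ #: no change
2. o -> e, u -> i / F C0 _: no change
3. k -> g, p -> b, s -> z, t -> d / _ Z: fires at position(s) 9: feembifezzif
4. e -> o, i -> u / B C0 _: no change
surface: feembifezzif

cell CASE=ib, GRD=em, NUM=ol:
underlying: kiz-embife-e-og
1. b -> p, d -> t, g -> k, v -> f, z -> s / _ #: fires at position(s) 12: kizembifeeok
2. o -> e, u -> i / F C0 _: fires at position(s) 11: kizembifeeek
3. k -> g, p -> b, s -> z, t -> d / _ Z: no change
4. e -> o, i -> u / B C0 _: no change
surface: kizembifeeek


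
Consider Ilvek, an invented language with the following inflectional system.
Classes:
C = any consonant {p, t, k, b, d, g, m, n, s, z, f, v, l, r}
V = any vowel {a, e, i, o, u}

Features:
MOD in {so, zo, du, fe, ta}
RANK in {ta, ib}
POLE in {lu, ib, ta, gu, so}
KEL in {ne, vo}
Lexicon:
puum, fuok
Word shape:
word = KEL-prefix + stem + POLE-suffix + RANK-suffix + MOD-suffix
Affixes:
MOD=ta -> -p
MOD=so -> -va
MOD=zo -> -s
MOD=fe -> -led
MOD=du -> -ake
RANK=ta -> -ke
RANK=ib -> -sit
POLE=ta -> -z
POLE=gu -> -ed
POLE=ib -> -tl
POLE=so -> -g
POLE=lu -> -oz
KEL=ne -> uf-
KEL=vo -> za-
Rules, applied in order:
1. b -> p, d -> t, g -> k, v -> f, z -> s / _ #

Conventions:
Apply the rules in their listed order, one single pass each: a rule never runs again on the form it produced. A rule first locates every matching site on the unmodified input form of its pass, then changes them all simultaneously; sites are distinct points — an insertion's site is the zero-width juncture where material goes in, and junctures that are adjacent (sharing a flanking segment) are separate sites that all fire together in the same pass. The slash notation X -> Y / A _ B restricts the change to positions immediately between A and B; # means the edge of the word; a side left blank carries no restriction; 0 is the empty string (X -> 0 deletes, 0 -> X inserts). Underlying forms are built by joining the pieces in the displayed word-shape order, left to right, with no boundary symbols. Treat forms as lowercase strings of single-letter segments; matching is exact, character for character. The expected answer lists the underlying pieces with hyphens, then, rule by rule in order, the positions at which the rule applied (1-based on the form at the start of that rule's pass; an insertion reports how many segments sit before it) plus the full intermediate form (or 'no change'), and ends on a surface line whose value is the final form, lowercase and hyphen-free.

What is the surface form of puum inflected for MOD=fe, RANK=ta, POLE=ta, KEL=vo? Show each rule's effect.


underlying: za-puum-z-ke-led
1. b -> p, d -> t, g -> k, v -> f, z -> s / _ #: fires at position(s) 12: zapuumzkelet
surface: zapuumzkelet


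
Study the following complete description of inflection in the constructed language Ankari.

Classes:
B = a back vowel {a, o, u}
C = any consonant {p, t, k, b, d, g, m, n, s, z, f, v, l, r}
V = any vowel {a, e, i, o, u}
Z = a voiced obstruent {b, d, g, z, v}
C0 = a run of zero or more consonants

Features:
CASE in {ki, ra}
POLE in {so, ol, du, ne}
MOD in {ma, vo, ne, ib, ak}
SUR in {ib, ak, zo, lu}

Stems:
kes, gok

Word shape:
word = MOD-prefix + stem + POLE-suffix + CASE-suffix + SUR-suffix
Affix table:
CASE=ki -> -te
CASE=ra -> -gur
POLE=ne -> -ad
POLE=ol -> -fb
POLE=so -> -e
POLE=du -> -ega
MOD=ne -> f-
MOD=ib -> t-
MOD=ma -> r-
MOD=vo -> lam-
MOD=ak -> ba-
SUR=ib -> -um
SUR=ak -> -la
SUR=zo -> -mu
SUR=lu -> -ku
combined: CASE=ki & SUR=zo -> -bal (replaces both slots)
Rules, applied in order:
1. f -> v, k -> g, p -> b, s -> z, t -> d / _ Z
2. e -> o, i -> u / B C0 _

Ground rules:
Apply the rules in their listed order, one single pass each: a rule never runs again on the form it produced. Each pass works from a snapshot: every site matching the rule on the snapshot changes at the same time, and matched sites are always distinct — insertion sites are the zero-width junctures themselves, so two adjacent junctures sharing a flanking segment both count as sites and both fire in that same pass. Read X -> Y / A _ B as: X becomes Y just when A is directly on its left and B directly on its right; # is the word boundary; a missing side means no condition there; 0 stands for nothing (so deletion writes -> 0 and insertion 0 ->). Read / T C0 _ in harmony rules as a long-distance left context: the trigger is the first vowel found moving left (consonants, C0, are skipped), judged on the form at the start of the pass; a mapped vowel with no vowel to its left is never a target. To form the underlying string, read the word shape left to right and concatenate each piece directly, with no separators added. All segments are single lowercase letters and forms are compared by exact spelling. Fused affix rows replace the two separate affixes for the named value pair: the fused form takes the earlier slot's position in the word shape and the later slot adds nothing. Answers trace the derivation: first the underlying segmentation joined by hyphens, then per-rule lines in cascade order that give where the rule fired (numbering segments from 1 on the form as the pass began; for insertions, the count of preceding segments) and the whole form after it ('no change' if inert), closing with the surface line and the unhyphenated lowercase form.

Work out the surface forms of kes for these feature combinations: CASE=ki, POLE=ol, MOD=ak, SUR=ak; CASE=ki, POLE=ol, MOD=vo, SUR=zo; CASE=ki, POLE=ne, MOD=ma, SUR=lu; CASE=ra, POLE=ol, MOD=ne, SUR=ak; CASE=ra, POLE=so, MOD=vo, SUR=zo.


cell CASE=ki, POLE=ol, MOD=ak, SUR=ak:
underlying: ba-kes-fb-te-la
1. f -> v, k -> g, p -> b, s -> z, t -> d / _ Z: fires at position(s) 6: bakesvbtela
2. e -> o, i -> u / B C0 _: fires at position(s) 4: bakosvbtela
surface: bakosvbtela

cell CASE=ki, POLE=ol, MOD=vo, SUR=zo:
underlying: lam-kes-fb-bal
1. f -> v, k -> g, p -> b, s -> z, t -> d / _ Z: fires at position(s) 7: lamkesvbbal
2. e -> o, i -> u / B C0 _: fires at position(s) 5: lamkosvbbal
surface: lamkosvbbal

cell CASE=ki, POLE=ne, MOD=ma, SUR=lu:
underlying: r-kes-ad-te-ku
1. f -> v, k -> g, p -> b, s -> z, t -> d / _ Z: no change
2. e -> o, i -> u / B C0 _: fires at position(s) 8: rkesadtoku
surface: rkesadtoku

cell CASE=ra, POLE=ol, MOD=ne, SUR=ak:
underlying: f-kes-fb-gur-la
1. f -> v, k -> g, p -> b, s -> z, t -> d / _ Z: fires at position(s) 5: fkesvbgurla
2. e -> o, i -> u / B C0 _: no change
surface: fkesvbgurla

cell CASE=ra, POLE=so, MOD=vo, SUR=zo:
underlying: lam-kes-e-gur-mu
1. f -> v, k -> g, p -> b, s -> z, t -> d / _ Z: no change
2. e -> o, i -> u / B C0 _: fires at position(s) 5: lamkosegurmu
surface: lamkosegurmu


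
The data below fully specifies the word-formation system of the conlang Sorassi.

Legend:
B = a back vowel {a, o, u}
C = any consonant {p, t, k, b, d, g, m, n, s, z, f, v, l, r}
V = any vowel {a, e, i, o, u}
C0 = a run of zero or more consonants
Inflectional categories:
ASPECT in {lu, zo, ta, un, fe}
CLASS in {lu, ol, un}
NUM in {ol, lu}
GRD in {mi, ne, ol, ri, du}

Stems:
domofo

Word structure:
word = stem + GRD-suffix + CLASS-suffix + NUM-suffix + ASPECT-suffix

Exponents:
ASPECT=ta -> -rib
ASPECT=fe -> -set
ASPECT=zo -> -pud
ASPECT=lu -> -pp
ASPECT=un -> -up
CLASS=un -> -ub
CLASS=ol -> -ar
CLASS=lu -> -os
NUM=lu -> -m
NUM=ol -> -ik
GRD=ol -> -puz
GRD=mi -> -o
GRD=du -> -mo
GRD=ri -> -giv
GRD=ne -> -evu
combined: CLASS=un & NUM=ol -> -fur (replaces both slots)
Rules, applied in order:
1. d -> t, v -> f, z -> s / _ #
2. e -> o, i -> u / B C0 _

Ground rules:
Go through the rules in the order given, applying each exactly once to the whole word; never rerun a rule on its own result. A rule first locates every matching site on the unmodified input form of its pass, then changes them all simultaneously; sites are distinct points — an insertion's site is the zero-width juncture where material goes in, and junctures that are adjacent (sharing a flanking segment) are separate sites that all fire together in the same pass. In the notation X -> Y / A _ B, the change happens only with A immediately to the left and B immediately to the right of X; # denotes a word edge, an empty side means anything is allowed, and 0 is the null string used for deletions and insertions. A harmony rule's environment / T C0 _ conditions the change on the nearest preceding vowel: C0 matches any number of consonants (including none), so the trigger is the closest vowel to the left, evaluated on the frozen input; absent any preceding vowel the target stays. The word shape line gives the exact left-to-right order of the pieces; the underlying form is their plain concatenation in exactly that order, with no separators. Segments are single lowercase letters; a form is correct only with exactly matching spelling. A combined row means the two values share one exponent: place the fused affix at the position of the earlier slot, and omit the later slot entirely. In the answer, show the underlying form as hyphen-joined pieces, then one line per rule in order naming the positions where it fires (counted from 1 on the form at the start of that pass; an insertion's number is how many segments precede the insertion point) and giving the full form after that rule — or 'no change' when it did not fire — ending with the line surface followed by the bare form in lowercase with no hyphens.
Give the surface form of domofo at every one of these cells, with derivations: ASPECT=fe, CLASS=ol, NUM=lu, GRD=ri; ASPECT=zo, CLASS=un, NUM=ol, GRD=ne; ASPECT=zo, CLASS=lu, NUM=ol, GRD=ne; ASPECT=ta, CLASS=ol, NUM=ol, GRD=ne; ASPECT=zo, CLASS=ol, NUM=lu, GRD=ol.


cell ASPECT=fe, CLASS=ol, NUM=lu, GRD=ri:
underlying: domofo-giv-ar-m-set
1. d -> t, v -> f, z -> s / _ #: no change
2. e -> o, i -> u / B C0 _: fires at position(s) 8, 14: domofoguvarmsot
surface: domofoguvarmsot

cell ASPECT=zo, CLASS=un, NUM=ol, GRD=ne:
underlying: domofo-evu-fur-pud
1. d -> t, v -> f, z -> s / _ #: fires at position(s) 15: domofoevufurput
2. e -> o, i -> u / B C0 _: fires at position(s) 7: domofoovufurput
surface: domofoovufurput

cell ASPECT=zo, CLASS=lu, NUM=ol, GRD=ne:
underlying: domofo-evu-os-ik-pud
1. d -> t, v -> f, z -> s / _ #: fires at position(s) 16: domofoevuosikput
2. e -> o, i -> u / B C0 _: fires at position(s) 7, 12: domofoovuosukput
surface: domofoovuosukput

cell ASPECT=ta, CLASS=ol, NUM=ol, GRD=ne:
underlying: domofo-evu-ar-ik-rib
1. d -> t, v -> f, z -> s / _ #: no change
2. e -> o, i -> u / B C0 _: fires at position(s) 7, 12: domofoovuarukrib
surface: domofoovuarukrib

cell ASPECT=zo, CLASS=ol, NUM=lu, GRD=ol:
underlying: domofo-puz-ar-m-pud
1. d -> t, v -> f, z -> s / _ #: fires at position(s) 15: domofopuzarmput
2. e -> o, i -> u / B C0 _: no change
surface: domofopuzarmput


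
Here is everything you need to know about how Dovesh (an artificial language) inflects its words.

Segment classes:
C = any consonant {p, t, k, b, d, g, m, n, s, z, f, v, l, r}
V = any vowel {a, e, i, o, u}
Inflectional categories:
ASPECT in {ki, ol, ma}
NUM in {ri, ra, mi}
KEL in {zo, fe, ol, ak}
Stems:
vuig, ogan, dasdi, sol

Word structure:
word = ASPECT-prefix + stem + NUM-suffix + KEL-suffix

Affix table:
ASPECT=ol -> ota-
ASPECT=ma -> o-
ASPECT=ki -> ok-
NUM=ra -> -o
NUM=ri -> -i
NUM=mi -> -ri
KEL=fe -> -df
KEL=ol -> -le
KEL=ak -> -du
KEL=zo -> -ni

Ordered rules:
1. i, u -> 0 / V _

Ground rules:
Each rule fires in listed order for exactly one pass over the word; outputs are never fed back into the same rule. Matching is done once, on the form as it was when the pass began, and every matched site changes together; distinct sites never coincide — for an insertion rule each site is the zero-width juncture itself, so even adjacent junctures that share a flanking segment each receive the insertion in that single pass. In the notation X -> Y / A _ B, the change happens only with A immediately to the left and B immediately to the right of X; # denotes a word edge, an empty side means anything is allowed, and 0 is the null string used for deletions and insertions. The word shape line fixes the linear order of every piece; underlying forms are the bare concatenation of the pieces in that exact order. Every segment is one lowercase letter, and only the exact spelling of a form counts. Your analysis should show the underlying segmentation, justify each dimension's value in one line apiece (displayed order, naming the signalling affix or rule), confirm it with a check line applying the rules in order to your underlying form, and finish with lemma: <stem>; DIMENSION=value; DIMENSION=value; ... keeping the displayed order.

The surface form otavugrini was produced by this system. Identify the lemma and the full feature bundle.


underlying: ota-vuig-ri-ni
ASPECT=ol - signalled by the affix ota-
NUM=mi - signalled by the affix -ri
KEL=zo - signalled by the affix -ni
check: otavuigrini -> otavugrini
lemma: vuig; ASPECT=ol; NUM=mi; KEL=zo


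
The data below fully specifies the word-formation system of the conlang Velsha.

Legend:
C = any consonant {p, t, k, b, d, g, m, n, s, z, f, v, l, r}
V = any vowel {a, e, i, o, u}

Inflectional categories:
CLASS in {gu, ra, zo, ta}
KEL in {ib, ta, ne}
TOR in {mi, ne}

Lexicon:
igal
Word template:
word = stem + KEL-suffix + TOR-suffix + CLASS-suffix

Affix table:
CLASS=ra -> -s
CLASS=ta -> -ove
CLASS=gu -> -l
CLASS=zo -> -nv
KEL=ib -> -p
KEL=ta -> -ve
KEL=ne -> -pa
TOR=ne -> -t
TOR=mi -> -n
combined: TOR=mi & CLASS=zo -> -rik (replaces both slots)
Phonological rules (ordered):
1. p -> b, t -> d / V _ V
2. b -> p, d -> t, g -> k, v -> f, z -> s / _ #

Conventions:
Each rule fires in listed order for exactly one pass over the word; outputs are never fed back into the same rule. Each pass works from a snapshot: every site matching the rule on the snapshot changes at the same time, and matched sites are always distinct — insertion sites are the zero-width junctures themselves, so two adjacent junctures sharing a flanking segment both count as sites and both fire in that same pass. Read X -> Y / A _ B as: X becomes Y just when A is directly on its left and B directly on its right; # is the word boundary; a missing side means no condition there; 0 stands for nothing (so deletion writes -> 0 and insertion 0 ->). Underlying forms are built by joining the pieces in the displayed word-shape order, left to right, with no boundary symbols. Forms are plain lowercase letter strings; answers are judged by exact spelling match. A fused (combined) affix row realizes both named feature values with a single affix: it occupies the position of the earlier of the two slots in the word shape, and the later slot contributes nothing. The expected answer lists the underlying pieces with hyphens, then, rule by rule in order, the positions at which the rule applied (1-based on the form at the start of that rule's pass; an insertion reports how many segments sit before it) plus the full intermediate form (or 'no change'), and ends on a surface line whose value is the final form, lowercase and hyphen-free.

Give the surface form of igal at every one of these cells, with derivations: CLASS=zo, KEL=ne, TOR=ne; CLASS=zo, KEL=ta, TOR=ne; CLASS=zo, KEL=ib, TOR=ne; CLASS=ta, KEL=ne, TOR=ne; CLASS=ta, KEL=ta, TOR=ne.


cell CLASS=zo, KEL=ne, TOR=ne:
underlying: igal-pa-t-nv
1. p -> b, t -> d / V _ V: no change
2. b -> p, d -> t, g -> k, v -> f, z -> s / _ #: fires at position(s) 9: igalpatnf
surface: igalpatnf

cell CLASS=zo, KEL=ta, TOR=ne:
underlying: igal-ve-t-nv
1. p -> b, t -> d / V _ V: no change
2. b -> p, d -> t, g -> k, v -> f, z -> s / _ #: fires at position(s) 9: igalvetnf
surface: igalvetnf

cell CLASS=zo, KEL=ib, TOR=ne:
underlying: igal-p-t-nv
1. p -> b, t -> d / V _ V: no change
2. b -> p, d -> t, g -> k, v -> f, z -> s / _ #: fires at position(s) 8: igalptnf
surface: igalptnf

cell CLASS=ta, KEL=ne, TOR=ne:
underlying: igal-pa-t-ove
1. p -> b, t -> d / V _ V: fires at position(s) 7: igalpadove
2. b -> p, d -> t, g -> k, v -> f, z -> s / _ #: no change
surface: igalpadove

cell CLASS=ta, KEL=ta, TOR=ne:
underlying: igal-ve-t-ove
1. p -> b, t -> d / V _ V: fires at position(s) 7: igalvedove
2. b -> p, d -> t, g -> k, v -> f, z -> s / _ #: no change
surface: igalvedove


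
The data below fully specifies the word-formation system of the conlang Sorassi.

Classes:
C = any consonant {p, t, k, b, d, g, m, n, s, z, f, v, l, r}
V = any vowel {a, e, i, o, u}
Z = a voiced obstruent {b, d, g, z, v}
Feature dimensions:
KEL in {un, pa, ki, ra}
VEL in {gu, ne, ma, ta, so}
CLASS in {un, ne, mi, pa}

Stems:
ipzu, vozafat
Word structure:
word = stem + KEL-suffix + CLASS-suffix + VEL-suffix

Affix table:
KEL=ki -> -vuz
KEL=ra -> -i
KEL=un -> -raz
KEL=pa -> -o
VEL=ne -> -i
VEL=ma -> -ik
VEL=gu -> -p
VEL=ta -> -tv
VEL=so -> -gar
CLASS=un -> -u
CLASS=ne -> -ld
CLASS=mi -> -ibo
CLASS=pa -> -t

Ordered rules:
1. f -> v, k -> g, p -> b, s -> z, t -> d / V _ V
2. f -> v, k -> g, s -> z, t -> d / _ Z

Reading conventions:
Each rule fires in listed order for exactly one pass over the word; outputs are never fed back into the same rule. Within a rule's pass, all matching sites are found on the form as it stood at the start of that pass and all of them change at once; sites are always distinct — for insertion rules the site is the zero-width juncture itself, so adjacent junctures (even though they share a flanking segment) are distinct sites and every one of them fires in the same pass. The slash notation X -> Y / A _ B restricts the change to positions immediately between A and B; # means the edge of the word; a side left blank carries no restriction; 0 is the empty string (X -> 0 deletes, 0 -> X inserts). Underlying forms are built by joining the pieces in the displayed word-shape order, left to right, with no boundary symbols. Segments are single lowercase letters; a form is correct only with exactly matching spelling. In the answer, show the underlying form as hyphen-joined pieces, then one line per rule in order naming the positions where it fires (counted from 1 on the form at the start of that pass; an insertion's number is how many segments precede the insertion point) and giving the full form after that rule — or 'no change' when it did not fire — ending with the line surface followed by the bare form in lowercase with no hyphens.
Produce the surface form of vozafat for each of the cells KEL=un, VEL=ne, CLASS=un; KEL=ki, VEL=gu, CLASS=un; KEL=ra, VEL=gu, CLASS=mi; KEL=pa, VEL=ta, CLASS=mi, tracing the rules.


cell KEL=un, VEL=ne, CLASS=un:
underlying: vozafat-raz-u-i
1. f -> v, k -> g, p -> b, s -> z, t -> d / V _ V: fires at position(s) 5: vozavatrazui
2. f -> v, k -> g, s -> z, t -> d / _ Z: no change
surface: vozavatrazui

cell KEL=ki, VEL=gu, CLASS=un:
underlying: vozafat-vuz-u-p
1. f -> v, k -> g, p -> b, s -> z, t -> d / V _ V: fires at position(s) 5: vozavatvuzup
2. f -> v, k -> g, s -> z, t -> d / _ Z: fires at position(s) 7: vozavadvuzup
surface: vozavadvuzup

cell KEL=ra, VEL=gu, CLASS=mi:
underlying: vozafat-i-ibo-p
1. f -> v, k -> g, p -> b, s -> z, t -> d / V _ V: fires at position(s) 5, 7: vozavadiibop
2. f -> v, k -> g, s -> z, t -> d / _ Z: no change
surface: vozavadiibop

cell KEL=pa, VEL=ta, CLASS=mi:
underlying: vozafat-o-ibo-tv
1. f -> v, k -> g, p -> b, s -> z, t -> d / V _ V: fires at position(s) 5, 7: vozavadoibotv
2. f -> v, k -> g, s -> z, t -> d / _ Z: fires at position(s) 12: vozavadoibodv
surface: vozavadoibodv


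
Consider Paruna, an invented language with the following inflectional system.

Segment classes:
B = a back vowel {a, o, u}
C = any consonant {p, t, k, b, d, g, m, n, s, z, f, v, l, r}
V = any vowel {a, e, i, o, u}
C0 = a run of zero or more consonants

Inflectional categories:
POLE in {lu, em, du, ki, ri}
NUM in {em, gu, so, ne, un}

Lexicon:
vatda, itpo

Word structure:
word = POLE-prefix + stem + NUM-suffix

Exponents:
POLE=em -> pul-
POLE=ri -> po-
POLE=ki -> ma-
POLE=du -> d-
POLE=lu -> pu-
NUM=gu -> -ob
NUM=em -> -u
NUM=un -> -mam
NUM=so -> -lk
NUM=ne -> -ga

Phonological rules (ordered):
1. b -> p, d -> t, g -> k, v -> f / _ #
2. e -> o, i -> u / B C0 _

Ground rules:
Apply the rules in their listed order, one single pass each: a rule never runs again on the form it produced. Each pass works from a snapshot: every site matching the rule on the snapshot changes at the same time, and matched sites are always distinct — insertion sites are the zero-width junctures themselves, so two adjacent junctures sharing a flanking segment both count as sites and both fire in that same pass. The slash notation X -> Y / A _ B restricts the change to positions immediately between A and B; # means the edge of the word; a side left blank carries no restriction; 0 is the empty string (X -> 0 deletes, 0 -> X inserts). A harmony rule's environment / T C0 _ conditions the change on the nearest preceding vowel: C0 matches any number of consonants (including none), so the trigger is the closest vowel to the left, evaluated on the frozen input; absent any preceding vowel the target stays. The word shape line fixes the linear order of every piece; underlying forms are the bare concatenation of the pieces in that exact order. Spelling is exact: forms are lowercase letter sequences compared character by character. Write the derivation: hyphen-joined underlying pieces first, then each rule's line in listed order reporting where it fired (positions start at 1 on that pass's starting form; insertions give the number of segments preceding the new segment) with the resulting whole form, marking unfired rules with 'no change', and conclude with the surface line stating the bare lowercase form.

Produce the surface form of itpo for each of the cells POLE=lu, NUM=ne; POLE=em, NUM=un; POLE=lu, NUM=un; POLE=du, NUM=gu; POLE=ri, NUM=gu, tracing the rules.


cell POLE=lu, NUM=ne:
underlying: pu-itpo-ga
1. b -> p, d -> t, g -> k, v -> f / _ #: no change
2. e -> o, i -> u / B C0 _: fires at position(s) 3: puutpoga
surface: puutpoga

cell POLE=em, NUM=un:
underlying: pul-itpo-mam
1. b -> p, d -> t, g -> k, v -> f / _ #: no change
2. e -> o, i -> u / B C0 _: fires at position(s) 4: pulutpomam
surface: pulutpomam

cell POLE=lu, NUM=un:
underlying: pu-itpo-mam
1. b -> p, d -> t, g -> k, v -> f / _ #: no change
2. e -> o, i -> u / B C0 _: fires at position(s) 3: puutpomam
surface: puutpomam

cell POLE=du, NUM=gu:
underlying: d-itpo-ob
1. b -> p, d -> t, g -> k, v -> f / _ #: fires at position(s) 7: ditpoop
2. e -> o, i -> u / B C0 _: no change
surface: ditpoop

cell POLE=ri, NUM=gu:
underlying: po-itpo-ob
1. b -> p, d -> t, g -> k, v -> f / _ #: fires at position(s) 8: poitpoop
2. e -> o, i -> u / B C0 _: fires at position(s) 3: poutpoop
surface: poutpoop


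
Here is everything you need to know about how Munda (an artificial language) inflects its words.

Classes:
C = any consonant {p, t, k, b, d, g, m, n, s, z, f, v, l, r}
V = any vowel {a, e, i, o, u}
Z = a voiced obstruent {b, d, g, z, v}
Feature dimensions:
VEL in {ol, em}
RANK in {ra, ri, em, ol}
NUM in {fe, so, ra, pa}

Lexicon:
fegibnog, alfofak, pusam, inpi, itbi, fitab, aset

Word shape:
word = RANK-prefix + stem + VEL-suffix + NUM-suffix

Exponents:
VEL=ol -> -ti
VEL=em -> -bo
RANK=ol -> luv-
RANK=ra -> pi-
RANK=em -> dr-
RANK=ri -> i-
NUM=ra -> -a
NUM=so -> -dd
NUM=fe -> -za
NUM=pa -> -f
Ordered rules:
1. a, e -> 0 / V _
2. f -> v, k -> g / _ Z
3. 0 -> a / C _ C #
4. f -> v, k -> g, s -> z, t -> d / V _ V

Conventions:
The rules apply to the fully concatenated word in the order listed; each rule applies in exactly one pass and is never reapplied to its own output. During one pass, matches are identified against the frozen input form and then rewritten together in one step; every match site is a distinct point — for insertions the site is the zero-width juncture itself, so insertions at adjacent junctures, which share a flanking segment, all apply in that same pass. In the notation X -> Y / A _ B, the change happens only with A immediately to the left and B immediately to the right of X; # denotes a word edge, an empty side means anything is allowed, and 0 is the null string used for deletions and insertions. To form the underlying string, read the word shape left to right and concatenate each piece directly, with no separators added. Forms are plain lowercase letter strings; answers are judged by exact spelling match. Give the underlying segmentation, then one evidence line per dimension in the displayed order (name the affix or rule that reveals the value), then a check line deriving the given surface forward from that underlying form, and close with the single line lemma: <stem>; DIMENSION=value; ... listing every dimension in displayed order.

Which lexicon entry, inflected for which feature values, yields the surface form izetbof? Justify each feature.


underlying: i-aset-bo-f
VEL=em - signalled by the affix -bo
RANK=ri - signalled by the affix i-
NUM=pa - signalled by the affix -f
check: iasetbof -> isetbof -> isetbof -> isetbof -> izetbof
lemma: aset; VEL=em; RANK=ri; NUM=pa


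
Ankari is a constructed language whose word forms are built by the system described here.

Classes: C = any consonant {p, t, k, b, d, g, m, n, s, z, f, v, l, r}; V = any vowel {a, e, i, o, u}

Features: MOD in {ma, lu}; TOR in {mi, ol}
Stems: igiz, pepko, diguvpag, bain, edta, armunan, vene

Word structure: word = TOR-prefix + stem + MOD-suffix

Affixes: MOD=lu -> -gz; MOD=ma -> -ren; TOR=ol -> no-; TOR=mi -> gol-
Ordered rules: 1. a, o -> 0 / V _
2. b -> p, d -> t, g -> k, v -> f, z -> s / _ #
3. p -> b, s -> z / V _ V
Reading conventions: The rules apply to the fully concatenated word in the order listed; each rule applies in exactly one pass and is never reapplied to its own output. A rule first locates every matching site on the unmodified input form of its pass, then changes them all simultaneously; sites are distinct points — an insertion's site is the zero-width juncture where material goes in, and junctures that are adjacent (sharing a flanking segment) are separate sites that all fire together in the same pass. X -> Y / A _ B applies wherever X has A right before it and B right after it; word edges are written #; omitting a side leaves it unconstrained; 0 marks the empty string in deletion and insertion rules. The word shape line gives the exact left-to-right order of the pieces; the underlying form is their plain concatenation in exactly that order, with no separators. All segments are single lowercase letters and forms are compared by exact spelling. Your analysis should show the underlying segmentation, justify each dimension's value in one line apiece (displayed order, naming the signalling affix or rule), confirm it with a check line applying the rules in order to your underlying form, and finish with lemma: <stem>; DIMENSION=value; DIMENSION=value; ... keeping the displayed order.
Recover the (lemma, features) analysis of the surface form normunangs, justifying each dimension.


underlying: no-armunan-gz
MOD=lu - signalled by the affix -gz
TOR=ol - signalled by the affix no-
check: noarmunangz -> normunangz -> normunangs -> normunangs
lemma: armunan; MOD=lu; TOR=ol


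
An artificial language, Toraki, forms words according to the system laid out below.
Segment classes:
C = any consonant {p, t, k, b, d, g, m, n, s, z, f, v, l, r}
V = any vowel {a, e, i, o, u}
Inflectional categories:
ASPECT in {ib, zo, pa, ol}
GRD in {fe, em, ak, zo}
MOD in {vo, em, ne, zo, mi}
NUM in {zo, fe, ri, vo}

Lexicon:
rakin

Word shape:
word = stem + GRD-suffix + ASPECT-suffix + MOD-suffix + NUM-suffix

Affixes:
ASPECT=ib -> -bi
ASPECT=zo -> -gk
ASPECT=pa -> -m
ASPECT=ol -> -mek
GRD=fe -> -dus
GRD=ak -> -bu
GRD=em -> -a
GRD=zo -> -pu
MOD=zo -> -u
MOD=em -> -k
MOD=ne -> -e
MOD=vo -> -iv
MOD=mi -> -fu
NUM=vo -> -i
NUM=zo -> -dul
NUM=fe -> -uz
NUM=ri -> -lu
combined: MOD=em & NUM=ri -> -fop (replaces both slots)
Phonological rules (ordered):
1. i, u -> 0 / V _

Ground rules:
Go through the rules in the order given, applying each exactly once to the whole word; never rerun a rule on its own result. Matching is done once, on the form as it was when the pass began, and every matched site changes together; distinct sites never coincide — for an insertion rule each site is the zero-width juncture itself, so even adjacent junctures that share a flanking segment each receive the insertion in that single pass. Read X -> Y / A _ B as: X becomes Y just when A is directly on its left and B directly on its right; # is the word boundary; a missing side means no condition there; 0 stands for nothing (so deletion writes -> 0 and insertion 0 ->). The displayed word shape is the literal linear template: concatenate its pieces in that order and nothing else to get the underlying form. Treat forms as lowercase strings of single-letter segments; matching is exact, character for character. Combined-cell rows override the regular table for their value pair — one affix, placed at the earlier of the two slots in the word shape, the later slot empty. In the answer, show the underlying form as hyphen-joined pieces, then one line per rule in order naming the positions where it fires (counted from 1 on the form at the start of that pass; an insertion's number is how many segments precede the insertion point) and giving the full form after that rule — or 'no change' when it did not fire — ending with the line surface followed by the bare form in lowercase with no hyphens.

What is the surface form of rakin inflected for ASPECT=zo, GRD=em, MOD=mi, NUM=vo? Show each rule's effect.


underlying: rakin-a-gk-fu-i
1. i, u -> 0 / V _: fires at position(s) 11: rakinagkfu
surface: rakinagkfu


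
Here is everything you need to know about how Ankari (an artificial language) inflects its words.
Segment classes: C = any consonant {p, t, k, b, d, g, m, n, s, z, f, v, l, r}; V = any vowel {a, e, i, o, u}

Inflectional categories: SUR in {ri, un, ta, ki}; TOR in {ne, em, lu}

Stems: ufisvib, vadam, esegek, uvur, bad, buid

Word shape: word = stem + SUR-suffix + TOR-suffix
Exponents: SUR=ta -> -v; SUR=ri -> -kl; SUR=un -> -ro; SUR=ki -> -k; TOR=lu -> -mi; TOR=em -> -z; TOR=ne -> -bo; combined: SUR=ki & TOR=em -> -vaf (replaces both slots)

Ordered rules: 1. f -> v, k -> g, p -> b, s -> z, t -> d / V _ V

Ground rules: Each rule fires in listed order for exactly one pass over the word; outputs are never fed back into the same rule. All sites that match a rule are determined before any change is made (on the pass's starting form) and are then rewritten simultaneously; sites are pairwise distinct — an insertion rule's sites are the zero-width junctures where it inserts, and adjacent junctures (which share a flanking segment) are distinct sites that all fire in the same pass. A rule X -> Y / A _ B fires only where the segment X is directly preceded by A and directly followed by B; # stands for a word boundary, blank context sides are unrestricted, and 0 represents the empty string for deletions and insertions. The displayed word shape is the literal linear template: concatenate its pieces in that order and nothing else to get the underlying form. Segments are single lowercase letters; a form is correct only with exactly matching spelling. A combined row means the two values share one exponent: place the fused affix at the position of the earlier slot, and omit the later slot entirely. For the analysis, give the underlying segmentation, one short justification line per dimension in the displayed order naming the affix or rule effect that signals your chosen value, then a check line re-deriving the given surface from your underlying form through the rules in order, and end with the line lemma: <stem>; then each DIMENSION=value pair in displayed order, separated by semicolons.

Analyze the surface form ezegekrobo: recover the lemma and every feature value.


underlying: esegek-ro-bo
SUR=un - signalled by the affix -ro
TOR=ne - signalled by the affix -bo
check: esegekrobo -> ezegekrobo
lemma: esegek; SUR=un; TOR=ne
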